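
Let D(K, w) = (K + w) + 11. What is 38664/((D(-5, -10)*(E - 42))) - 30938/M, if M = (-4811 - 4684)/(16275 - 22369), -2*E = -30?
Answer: -185136962/9495 ≈ -19498.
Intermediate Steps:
E = 15 (E = -1/2*(-30) = 15)
D(K, w) = 11 + K + w
M = 9495/6094 (M = -9495/(-6094) = -9495*(-1/6094) = 9495/6094 ≈ 1.5581)
38664/((D(-5, -10)*(E - 42))) - 30938/M = 38664/(((11 - 5 - 10)*(15 - 42))) - 30938/9495/6094 = 38664/((-4*(-27))) - 30938*6094/9495 = 38664/108 - 188536172/9495 = 38664*(1/108) - 188536172/9495 = 358 - 188536172/9495 = -185136962/9495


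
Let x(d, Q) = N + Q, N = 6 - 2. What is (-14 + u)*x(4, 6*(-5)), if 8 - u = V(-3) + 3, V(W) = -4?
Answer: 130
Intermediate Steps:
N = 4
x(d, Q) = 4 + Q
u = 9 (u = 8 - (-4 + 3) = 8 - 1*(-1) = 8 + 1 = 9)
(-14 + u)*x(4, 6*(-5)) = (-14 + 9)*(4 + 6*(-5)) = -5*(4 - 30) = -5*(-26) = 130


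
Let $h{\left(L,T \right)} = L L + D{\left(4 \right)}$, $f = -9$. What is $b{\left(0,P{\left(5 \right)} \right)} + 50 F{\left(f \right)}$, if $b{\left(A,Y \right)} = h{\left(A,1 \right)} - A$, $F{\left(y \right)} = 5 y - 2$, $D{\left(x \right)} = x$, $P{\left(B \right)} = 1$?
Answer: $-2346$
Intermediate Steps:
$h{\left(L,T \right)} = 4 + L^{2}$ ($h{\left(L,T \right)} = L L + 4 = L^{2} + 4 = 4 + L^{2}$)
$F{\left(y \right)} = -2 + 5 y$
$b{\left(A,Y \right)} = 4 + A^{2} - A$ ($b{\left(A,Y \right)} = \left(4 + A^{2}\right) - A = 4 + A^{2} - A$)
$b{\left(0,P{\left(5 \right)} \right)} + 50 F{\left(f \right)} = \left(4 + 0^{2} - 0\right) + 50 \left(-2 + 5 \left(-9\right)\right) = \left(4 + 0 + 0\right) + 50 \left(-2 - 45\right) = 4 + 50 \left(-47\right) = 4 - 2350 = -2346$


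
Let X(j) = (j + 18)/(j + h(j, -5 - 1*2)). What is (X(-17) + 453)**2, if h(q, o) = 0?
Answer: 59290000/289 ≈ 2.0516e+5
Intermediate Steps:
X(j) = (18 + j)/j (X(j) = (j + 18)/(j + 0) = (18 + j)/j)
(X(-17) + 453)**2 = ((18 - 17)/(-17) + 453)**2 = (-1/17*1 + 453)**2 = (-1/17 + 453)**2 = (7700/17)**2 = 59290000/289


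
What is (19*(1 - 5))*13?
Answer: -988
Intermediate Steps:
(19*(1 - 5))*13 = (19*(-4))*13 = -76*13 = -988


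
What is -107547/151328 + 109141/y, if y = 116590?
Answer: 1988592259/8821665760 ≈ 0.22542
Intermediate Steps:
-107547/151328 + 109141/y = -107547/151328 + 109141/116590 = 1988592259/8821665760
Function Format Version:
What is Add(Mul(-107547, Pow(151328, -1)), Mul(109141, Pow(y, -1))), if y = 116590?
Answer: Rational(1988592259, 8821665760) ≈ 0.22542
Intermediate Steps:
Add(Mul(-107547, Pow(151328, -1)), Mul(109141, Pow(y, -1))) = Add(Mul(-107547, Pow(151328, -1)), Mul(109141, Pow(116590, -1))) = Add(Mul(-107547, Rational(1, 151328)), Mul(109141, Rational(1, 116590))) = Add(Rational(-107547, 151328), Rational(109141, 116590)) = Rational(1988592259, 8821665760)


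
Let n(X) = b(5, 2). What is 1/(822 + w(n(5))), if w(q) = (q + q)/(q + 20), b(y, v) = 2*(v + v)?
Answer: 7/5758 ≈ 0.0012157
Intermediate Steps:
b(y, v) = 4*v (b(y, v) = 2*(2*v) = 4*v)
n(X) = 8 (n(X) = 4*2 = 8)
w(q) = 2*q/(20 + q) (w(q) = (2*q)/(20 + q) = 2*q/(20 + q))
1/(822 + w(n(5))) = 1/(822 + 2*8/(20 + 8)) = 1/(822 + 2*8/28) = 1/(822 + 2*8*(1/28)) = 1/(822 + 4/7) = 1/(5758/7) = 7/5758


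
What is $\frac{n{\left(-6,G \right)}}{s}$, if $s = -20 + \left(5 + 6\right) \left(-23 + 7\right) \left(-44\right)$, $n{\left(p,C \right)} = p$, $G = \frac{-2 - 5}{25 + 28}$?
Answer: $- \frac{3}{3862} \approx -0.0007768$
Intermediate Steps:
$G = - \frac{7}{53} \approx -0.13208$
$s = 7724$ ($s = -20 + 11 \left(-16\right) \left(-44\right) = -20 - -7744 = -20 + 7744 = 7724$)
$\frac{n{\left(-6,G \right)}}{s} = - \frac{6}{7724} = \left(-6\right) \frac{1}{7724} = - \frac{3}{3862}$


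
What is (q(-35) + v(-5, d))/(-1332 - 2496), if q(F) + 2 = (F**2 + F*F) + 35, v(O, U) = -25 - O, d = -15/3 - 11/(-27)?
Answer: -821/1276 ≈ -0.64342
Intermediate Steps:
d = -124/27 (d = -15*1/3 - 11*(-1/27) = -5 + 11/27 = -124/27 ≈ -4.5926)
q(F) = 33 + 2*F**2 (q(F) = -2 + ((F**2 + F*F) + 35) = -2 + ((F**2 + F**2) + 35) = -2 + (2*F**2 + 35) = -2 + (35 + 2*F**2) = 33 + 2*F**2)
(q(-35) + v(-5, d))/(-1332 - 2496) = ((33 + 2*(-35)**2) + (-25 - 1*(-5)))/(-1332 - 2496) = ((33 + 2*1225) + (-25 + 5))/(-3828) = ((33 + 2450) - 20)*(-1/3828) = (2483 - 20)*(-1/3828) = 2463*(-1/3828) = -821/1276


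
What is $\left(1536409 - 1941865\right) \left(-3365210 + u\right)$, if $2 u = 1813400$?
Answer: $996817630560$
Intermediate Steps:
$u = 906700$ ($u = \frac{1}{2} \cdot 1813400 = 906700$)
$\left(1536409 - 1941865\right) \left(-3365210 + u\right) = \left(1536409 - 1941865\right) \left(-3365210 + 906700\right) = \left(-405456\right) \left(-2458510\right) = 996817630560$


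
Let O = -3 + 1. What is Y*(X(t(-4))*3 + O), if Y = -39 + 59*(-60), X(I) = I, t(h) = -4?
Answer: 50106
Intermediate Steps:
O = -2
Y = -3579 (Y = -39 - 3540 = -3579)
Y*(X(t(-4))*3 + O) = -3579*(-4*3 - 2) = -3579*(-12 - 2) = -3579*(-14) = 50106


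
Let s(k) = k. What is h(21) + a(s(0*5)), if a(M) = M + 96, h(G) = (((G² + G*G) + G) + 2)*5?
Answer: 4621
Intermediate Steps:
h(G) = 10 + 5*G + 10*G² (h(G) = (((G² + G²) + G) + 2)*5 = ((2*G² + G) + 2)*5 = ((G + 2*G²) + 2)*5 = (2 + G + 2*G²)*5 = 10 + 5*G + 10*G²)
a(M) = 96 + M
h(21) + a(s(0*5)) = (10 + 5*21 + 10*21²) + (96 + 0*5) = (10 + 105 + 10*441) + (96 + 0) = (10 + 105 + 4410) + 96 = 4525 + 96 = 4621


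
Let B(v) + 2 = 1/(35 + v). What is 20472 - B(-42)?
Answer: 143319/7 ≈ 20474.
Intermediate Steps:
B(v) = -2 + 1/(35 + v)
20472 - B(-42) = 20472 - (-69 - 2*(-42))/(35 - 42) = 20472 - (-69 + 84)/(-7) = 20472 - (-1)*15/7 = 20472 - 1*(-15/7) = 20472 + 15/7 = 143319/7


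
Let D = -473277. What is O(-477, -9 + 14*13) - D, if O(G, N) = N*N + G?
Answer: 502729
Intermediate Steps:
O(G, N) = G + N² (O(G, N) = N² + G = G + N²)
O(-477, -9 + 14*13) - D = (-477 + (-9 + 14*13)²) - 1*(-473277) = (-477 + (-9 + 182)²) + 473277 = (-477 + 173²) + 473277 = (-477 + 29929) + 473277 = 29452 + 473277 = 502729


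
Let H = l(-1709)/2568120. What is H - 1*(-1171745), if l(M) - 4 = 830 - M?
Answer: 3009181771943/2568120 ≈ 1.1717e+6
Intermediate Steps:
l(M) = 834 - M (l(M) = 4 + (830 - M) = 834 - M)
H = 2543/2568120 (H = (834 - 1*(-1709))/2568120 = (834 + 1709)*(1/2568120) = 2543*(1/2568120) = 2543/2568120 ≈ 0.00099022)
H - 1*(-1171745) = 2543/2568120 - 1*(-1171745) = 2543/2568120 + 1171745 = 3009181771943/2568120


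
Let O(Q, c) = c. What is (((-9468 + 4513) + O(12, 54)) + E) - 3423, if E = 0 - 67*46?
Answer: -11406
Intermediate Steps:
E = -3082 (E = 0 - 3082 = -3082)
(((-9468 + 4513) + O(12, 54)) + E) - 3423 = (((-9468 + 4513) + 54) - 3082) - 3423 = ((-4955 + 54) - 3082) - 3423 = (-4901 - 3082) - 3423 = -7983 - 3423 = -11406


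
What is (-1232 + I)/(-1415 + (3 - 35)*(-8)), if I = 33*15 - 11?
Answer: 748/1159 ≈ 0.64538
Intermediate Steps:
I = 484 (I = 495 - 11 = 484)
(-1232 + I)/(-1415 + (3 - 35)*(-8)) = (-1232 + 484)/(-1415 + (3 - 35)*(-8)) = -748/(-1415 - 32*(-8)) = -748/(-1415 + 256) = -748/(-1159) = -748*(-1/1159) = 748/1159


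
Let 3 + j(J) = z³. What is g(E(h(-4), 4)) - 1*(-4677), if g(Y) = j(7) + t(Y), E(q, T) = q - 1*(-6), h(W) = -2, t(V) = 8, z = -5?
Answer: 4557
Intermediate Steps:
E(q, T) = 6 + q (E(q, T) = q + 6 = 6 + q)
j(J) = -128 (j(J) = -3 + (-5)³ = -3 - 125 = -128)
g(Y) = -120 (g(Y) = -128 + 8 = -120)
g(E(h(-4), 4)) - 1*(-4677) = -120 - 1*(-4677) = -120 + 4677 = 4557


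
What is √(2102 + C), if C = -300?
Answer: √1802 ≈ 42.450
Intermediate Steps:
√(2102 + C) = √(2102 - 300) = √1802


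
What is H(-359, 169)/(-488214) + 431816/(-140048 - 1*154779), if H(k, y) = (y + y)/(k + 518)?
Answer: -16760129847371/11443124183751 ≈ -1.4646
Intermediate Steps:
H(k, y) = 2*y/(518 + k) (H(k, y) = (2*y)/(518 + k) = 2*y/(518 + k))
H(-359, 169)/(-488214) + 431816/(-140048 - 1*154779) = (2*169/(518 - 359))/(-488214) + 431816/(-140048 - 1*154779) = (2*169/159)*(-1/488214) + 431816/(-140048 - 154779) = (2*169*(1/159))*(-1/488214) + 431816/(-294827) = (338/159)*(-1/488214) + 431816*(-1/294827) = -169/38813013 - 431816/294827 = -16760129847371/11443124183751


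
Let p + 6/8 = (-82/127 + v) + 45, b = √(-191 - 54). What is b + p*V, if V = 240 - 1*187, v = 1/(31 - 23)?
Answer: 2354737/1016 + 7*I*√5 ≈ 2317.7 + 15.652*I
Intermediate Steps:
v = ⅛ (v = 1/8 = ⅛ ≈ 0.12500)
b = 7*I*√5 (b = √(-245) = 7*I*√5 ≈ 15.652*I)
V = 53 (V = 240 - 187 = 53)
p = 44429/1016 (p = -¾ + ((-82/127 + ⅛) + 45) = -¾ + (-529/1016 + 45) = -¾ + 45191/1016 = 44429/1016 ≈ 43.729)
b + p*V = 7*I*√5 + (44429/1016)*53 = 7*I*√5 + 2354737/1016 = 2354737/1016 + 7*I*√5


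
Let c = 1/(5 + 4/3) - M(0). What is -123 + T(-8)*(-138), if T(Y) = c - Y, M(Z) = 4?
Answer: -13239/19 ≈ -696.79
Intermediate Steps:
c = -73/19 (c = 1/(5 + 4/3) - 1*4 = 1/(5 + 4*(⅓)) - 4 = 1/(5 + 4/3) - 4 = 1/(19/3) - 4 = 3/19 - 4 = -73/19 ≈ -3.8421)
T(Y) = -73/19 - Y
-123 + T(-8)*(-138) = -123 + (-73/19 - 1*(-8))*(-138) = -123 + (-73/19 + 8)*(-138) = -123 + (79/19)*(-138) = -123 - 10902/19 = -13239/19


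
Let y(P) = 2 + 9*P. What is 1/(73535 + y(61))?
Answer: 1/74086 ≈ 1.3498e-5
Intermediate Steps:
1/(73535 + y(61)) = 1/(73535 + (2 + 9*61)) = 1/(73535 + (2 + 549)) = 1/(73535 + 551) = 1/74086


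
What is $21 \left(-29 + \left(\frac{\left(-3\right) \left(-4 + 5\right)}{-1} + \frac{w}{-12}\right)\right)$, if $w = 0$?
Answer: $-546$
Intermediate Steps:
$21 \left(-29 + \left(\frac{\left(-3\right) \left(-4 + 5\right)}{-1} + \frac{w}{-12}\right)\right) = 21 \left(-29 + \left(\frac{\left(-3\right) \left(-4 + 5\right)}{-1} + \frac{0}{-12}\right)\right) = 21 \left(-29 + \left(\left(-3\right) 1 \left(-1\right) + 0 \left(- \frac{1}{12}\right)\right)\right) = 21 \left(-29 + \left(\left(-3\right) \left(-1\right) + 0\right)\right) = 21 \left(-29 + \left(3 + 0\right)\right) = 21 \left(-29 + 3\right) = 21 \left(-26\right) = -546$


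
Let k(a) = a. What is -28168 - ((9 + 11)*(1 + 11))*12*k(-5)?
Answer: -13768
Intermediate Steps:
-28168 - ((9 + 11)*(1 + 11))*12*k(-5) = -28168 - ((9 + 11)*(1 + 11))*12*(-5) = -28168 - (20*12)*12*(-5) = -28168 - 240*12*(-5) = -28168 - 2880*(-5) = -28168 - 1*(-14400) = -28168 + 14400 = -13768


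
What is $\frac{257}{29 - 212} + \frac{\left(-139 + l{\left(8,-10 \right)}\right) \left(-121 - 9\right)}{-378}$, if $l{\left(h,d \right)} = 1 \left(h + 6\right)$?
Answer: $- \frac{511816}{11529} \approx -44.394$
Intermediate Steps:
$l{\left(h,d \right)} = 6 + h$ ($l{\left(h,d \right)} = 1 \left(6 + h\right) = 6 + h$)
$\frac{257}{29 - 212} + \frac{\left(-139 + l{\left(8,-10 \right)}\right) \left(-121 - 9\right)}{-378} = \frac{257}{29 - 212} + \frac{\left(-139 + \left(6 + 8\right)\right) \left(-121 - 9\right)}{-378} = \frac{257}{-183} + \left(-139 + 14\right) \left(-130\right) \left(- \frac{1}{378}\right) = 257 \left(- \frac{1}{183}\right) + \left(-125\right) \left(-130\right) \left(- \frac{1}{378}\right) = - \frac{257}{183} + 16250 \left(- \frac{1}{378}\right) = - \frac{257}{183} - \frac{8125}{189} = - \frac{511816}{11529}$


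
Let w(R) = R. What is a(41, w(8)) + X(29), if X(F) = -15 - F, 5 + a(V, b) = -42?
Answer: -91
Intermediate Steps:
a(V, b) = -47 (a(V, b) = -5 - 42 = -47)
a(41, w(8)) + X(29) = -47 + (-15 - 1*29) = -47 + (-15 - 29) = -47 - 44 = -91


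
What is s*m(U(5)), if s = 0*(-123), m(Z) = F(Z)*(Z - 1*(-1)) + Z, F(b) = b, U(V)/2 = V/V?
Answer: 0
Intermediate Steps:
U(V) = 2 (U(V) = 2*(V/V) = 2*1 = 2)
m(Z) = Z + Z*(1 + Z) (m(Z) = Z*(Z - 1*(-1)) + Z = Z*(Z + 1) + Z = Z*(1 + Z) + Z = Z + Z*(1 + Z))
s = 0
s*m(U(5)) = 0*(2*(2 + 2)) = 0*(2*4) = 0*8 = 0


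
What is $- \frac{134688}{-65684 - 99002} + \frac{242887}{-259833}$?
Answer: $- \frac{2501850689}{21395428719} \approx -0.11693$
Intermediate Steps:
$- \frac{134688}{-65684 - 99002} + \frac{242887}{-259833} = - \frac{134688}{-65684 - 99002} + 242887 \left(- \frac{1}{259833}\right) = - \frac{134688}{-164686} - \frac{242887}{259833} = \left(-134688\right) \left(- \frac{1}{164686}\right) - \frac{242887}{259833} = \frac{67344}{82343} - \frac{242887}{259833} = - \frac{2501850689}{21395428719}$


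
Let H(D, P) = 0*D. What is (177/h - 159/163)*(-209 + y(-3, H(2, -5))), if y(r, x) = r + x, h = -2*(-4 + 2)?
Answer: -1495395/163 ≈ -9174.2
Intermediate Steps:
H(D, P) = 0
h = 4 (h = -2*(-2) = 4)
(177/h - 159/163)*(-209 + y(-3, H(2, -5))) = (177/4 - 159/163)*(-209 + (-3 + 0)) = (177*(¼) - 159*1/163)*(-209 - 3) = (177/4 - 159/163)*(-212) = (28215/652)*(-212) = -1495395/163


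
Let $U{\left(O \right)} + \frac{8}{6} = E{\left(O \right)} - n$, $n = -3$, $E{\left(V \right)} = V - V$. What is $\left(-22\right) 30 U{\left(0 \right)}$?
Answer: $-1100$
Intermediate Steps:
$E{\left(V \right)} = 0$
$U{\left(O \right)} = \frac{5}{3}$ ($U{\left(O \right)} = - \frac{4}{3} + \left(0 - -3\right) = - \frac{4}{3} + \left(0 + 3\right) = - \frac{4}{3} + 3 = \frac{5}{3}$)
$\left(-22\right) 30 U{\left(0 \right)} = \left(-22\right) 30 \cdot \frac{5}{3} = \left(-660\right) \frac{5}{3} = -1100$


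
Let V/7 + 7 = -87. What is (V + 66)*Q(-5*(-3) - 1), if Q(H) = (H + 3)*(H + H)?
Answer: -281792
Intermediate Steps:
Q(H) = 2*H*(3 + H) (Q(H) = (3 + H)*(2*H) = 2*H*(3 + H))
V = -658 (V = -49 + 7*(-87) = -49 - 609 = -658)
(V + 66)*Q(-5*(-3) - 1) = (-658 + 66)*(2*(-5*(-3) - 1)*(3 + (-5*(-3) - 1))) = -1184*(15 - 1)*(3 + (15 - 1)) = -1184*14*(3 + 14) = -1184*14*17 = -592*476 = -281792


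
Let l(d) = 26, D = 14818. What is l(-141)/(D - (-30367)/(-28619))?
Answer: 744094/424045975 ≈ 0.0017547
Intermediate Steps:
l(-141)/(D - (-30367)/(-28619)) = 26/(14818 - (-30367)/(-28619)) = 26/(14818 - (-30367)*(-1)/28619) = 26/(14818 - 1*30367/28619) = 26/(14818 - 30367/28619) = 26/(424045975/28619) = 26*(28619/424045975) = 744094/424045975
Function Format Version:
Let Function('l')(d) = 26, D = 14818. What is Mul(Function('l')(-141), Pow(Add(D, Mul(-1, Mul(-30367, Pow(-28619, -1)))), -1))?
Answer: Rational(744094, 424045975) ≈ 0.0017547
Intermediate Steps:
Mul(Function('l')(-141), Pow(Add(D, Mul(-1, Mul(-30367, Pow(-28619, -1)))), -1)) = Mul(26, Pow(Add(14818, Mul(-1, Mul(-30367, Pow(-28619, -1)))), -1)) = Mul(26, Pow(Add(14818, Mul(-1, Mul(-30367, Rational(-1, 28619)))), -1)) = Mul(26, Pow(Add(14818, Mul(-1, Rational(30367, 28619))), -1)) = Mul(26, Pow(Add(14818, Rational(-30367, 28619)), -1)) = Mul(26, Pow(Rational(424045975, 28619), -1)) = Mul(26, Rational(28619, 424045975)) = Rational(744094, 424045975)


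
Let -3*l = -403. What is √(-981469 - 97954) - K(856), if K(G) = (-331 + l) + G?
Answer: -1978/3 + I*√1079423 ≈ -659.33 + 1039.0*I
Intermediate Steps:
l = 403/3 (l = -⅓*(-403) = 403/3 ≈ 134.33)
K(G) = -590/3 + G (K(G) = (-331 + 403/3) + G = -590/3 + G)
√(-981469 - 97954) - K(856) = √(-981469 - 97954) - (-590/3 + 856) = √(-1079423) - 1*1978/3 = I*√1079423 - 1978/3 = -1978/3 + I*√1079423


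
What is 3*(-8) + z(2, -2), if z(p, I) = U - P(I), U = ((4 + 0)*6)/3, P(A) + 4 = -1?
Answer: -11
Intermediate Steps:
P(A) = -5 (P(A) = -4 - 1 = -5)
U = 8 (U = (4*6)*(1/3) = 24*(1/3) = 8)
z(p, I) = 13 (z(p, I) = 8 - 1*(-5) = 8 + 5 = 13)
3*(-8) + z(2, -2) = 3*(-8) + 13 = -24 + 13 = -11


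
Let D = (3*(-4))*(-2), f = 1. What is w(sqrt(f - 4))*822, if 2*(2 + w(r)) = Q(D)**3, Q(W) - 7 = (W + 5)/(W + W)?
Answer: 6601311709/36864 ≈ 1.7907e+5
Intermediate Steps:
D = 24 (D = -12*(-2) = 24)
Q(W) = 7 + (5 + W)/(2*W) (Q(W) = 7 + (W + 5)/(W + W) = 7 + (5 + W)/((2*W)) = 7 + (5 + W)*(1/(2*W)) = 7 + (5 + W)/(2*W))
w(r) = 48184757/221184 (w(r) = -2 + ((5/2)*(1 + 3*24)/24)**3/2 = -2 + ((5/2)*(1/24)*(1 + 72))**3/2 = -2 + ((5/2)*(1/24)*73)**3/2 = -2 + (365/48)**3/2 = -2 + (1/2)*(48627125/110592) = -2 + 48627125/221184 = 48184757/221184)
w(sqrt(f - 4))*822 = (48184757/221184)*822 = 6601311709/36864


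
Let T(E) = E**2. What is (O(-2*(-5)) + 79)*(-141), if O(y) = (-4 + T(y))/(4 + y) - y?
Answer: -74871/7 ≈ -10696.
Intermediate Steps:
O(y) = -y + (-4 + y**2)/(4 + y) (O(y) = (-4 + y**2)/(4 + y) - y = -y + (-4 + y**2)/(4 + y))
(O(-2*(-5)) + 79)*(-141) = (4*(-1 - (-2)*(-5))/(4 - 2*(-5)) + 79)*(-141) = (4*(-1 - 1*10)/(4 + 10) + 79)*(-141) = (4*(-1 - 10)/14 + 79)*(-141) = (4*(1/14)*(-11) + 79)*(-141) = (-22/7 + 79)*(-141) = (531/7)*(-141) = -74871/7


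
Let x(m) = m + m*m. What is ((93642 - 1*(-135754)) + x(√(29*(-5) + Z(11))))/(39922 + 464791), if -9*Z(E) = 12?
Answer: 687749/1514139 + I*√1317/1514139 ≈ 0.45422 + 2.3968e-5*I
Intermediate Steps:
Z(E) = -4/3 (Z(E) = -⅑*12 = -4/3)
x(m) = m + m²
((93642 - 1*(-135754)) + x(√(29*(-5) + Z(11))))/(39922 + 464791) = ((93642 - 1*(-135754)) + √(29*(-5) - 4/3)*(1 + √(29*(-5) - 4/3)))/(39922 + 464791) = ((93642 + 135754) + √(-145 - 4/3)*(1 + √(-145 - 4/3)))/504713 = (229396 + √(-439/3)*(1 + √(-439/3)))*(1/504713) = (229396 + (I*√1317/3)*(1 + I*√1317/3))*(1/504713) = (229396 + I*√1317*(1 + I*√1317/3)/3)*(1/504713) = 229396/504713 + I*√1317*(1 + I*√1317/3)/1514139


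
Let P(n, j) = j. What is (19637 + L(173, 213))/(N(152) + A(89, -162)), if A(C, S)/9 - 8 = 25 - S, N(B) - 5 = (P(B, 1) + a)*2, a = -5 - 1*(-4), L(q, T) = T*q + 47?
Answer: 56533/1760 ≈ 32.121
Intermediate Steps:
L(q, T) = 47 + T*q
a = -1 (a = -5 + 4 = -1)
N(B) = 5 (N(B) = 5 + (1 - 1)*2 = 5 + 0*2 = 5 + 0 = 5)
A(C, S) = 297 - 9*S (A(C, S) = 72 + 9*(25 - S) = 72 + (225 - 9*S) = 297 - 9*S)
(19637 + L(173, 213))/(N(152) + A(89, -162)) = (19637 + (47 + 213*173))/(5 + (297 - 9*(-162))) = (19637 + (47 + 36849))/(5 + (297 + 1458)) = (19637 + 36896)/(5 + 1755) = 56533/1760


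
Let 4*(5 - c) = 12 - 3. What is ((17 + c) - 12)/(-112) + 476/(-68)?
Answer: -3167/448 ≈ -7.0692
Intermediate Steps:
c = 11/4 (c = 5 - (12 - 3)/4 = 5 - ¼*9 = 5 - 9/4 = 11/4 ≈ 2.7500)
((17 + c) - 12)/(-112) + 476/(-68) = ((17 + 11/4) - 12)/(-112) + 476/(-68) = (79/4 - 12)*(-1/112) + 476*(-1/68) = (31/4)*(-1/112) - 7 = -31/448 - 7 = -3167/448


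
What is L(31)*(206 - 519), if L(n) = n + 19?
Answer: -15650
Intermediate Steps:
L(n) = 19 + n
L(31)*(206 - 519) = (19 + 31)*(206 - 519) = 50*(-313) = -15650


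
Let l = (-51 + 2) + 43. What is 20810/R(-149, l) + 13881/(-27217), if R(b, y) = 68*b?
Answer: -20794943/8110666 ≈ -2.5639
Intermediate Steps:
l = -6 (l = -49 + 43 = -6)
20810/R(-149, l) + 13881/(-27217) = 20810/((68*(-149))) + 13881/(-27217) = 20810/(-10132) + 13881*(-1/27217) = 20810*(-1/10132) - 13881/27217 = -10405/5066 - 13881/27217 = -20794943/8110666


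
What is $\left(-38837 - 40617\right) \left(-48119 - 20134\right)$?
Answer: $5422973862$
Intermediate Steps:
$\left(-38837 - 40617\right) \left(-48119 - 20134\right) = \left(-79454\right) \left(-68253\right) = 5422973862$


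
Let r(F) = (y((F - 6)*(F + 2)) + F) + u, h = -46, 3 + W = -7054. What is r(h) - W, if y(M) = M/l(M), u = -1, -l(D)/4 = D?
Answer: 28039/4 ≈ 7009.8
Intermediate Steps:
W = -7057 (W = -3 - 7054 = -7057)
l(D) = -4*D
y(M) = -¼ (y(M) = M/((-4*M)) = M*(-1/(4*M)) = -¼)
r(F) = -5/4 + F (r(F) = (-¼ + F) - 1 = -5/4 + F)
r(h) - W = (-5/4 - 46) - 1*(-7057) = -189/4 + 7057 = 28039/4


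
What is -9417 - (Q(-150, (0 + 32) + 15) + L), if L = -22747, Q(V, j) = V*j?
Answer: 20380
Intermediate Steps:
-9417 - (Q(-150, (0 + 32) + 15) + L) = -9417 - (-150*((0 + 32) + 15) - 22747) = -9417 - (-150*(32 + 15) - 22747) = -9417 - (-150*47 - 22747) = -9417 - (-7050 - 22747) = -9417 - 1*(-29797) = -9417 + 29797 = 20380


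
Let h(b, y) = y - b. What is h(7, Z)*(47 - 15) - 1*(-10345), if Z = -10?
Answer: 9801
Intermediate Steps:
h(7, Z)*(47 - 15) - 1*(-10345) = (-10 - 1*7)*(47 - 15) - 1*(-10345) = (-10 - 7)*32 + 10345 = -17*32 + 10345 = -544 + 10345 = 9801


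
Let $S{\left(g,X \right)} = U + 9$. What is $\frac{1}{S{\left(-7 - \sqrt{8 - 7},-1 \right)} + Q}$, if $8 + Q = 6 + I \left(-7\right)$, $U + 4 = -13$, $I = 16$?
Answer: $- \frac{1}{122} \approx -0.0081967$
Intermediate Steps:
$U = -17$ ($U = -4 - 13 = -17$)
$S{\left(g,X \right)} = -8$ ($S{\left(g,X \right)} = -17 + 9 = -8$)
$Q = -114$ ($Q = -8 + \left(6 + 16 \left(-7\right)\right) = -8 + \left(6 - 112\right) = -8 - 106 = -114$)
$\frac{1}{S{\left(-7 - \sqrt{8 - 7},-1 \right)} + Q} = \frac{1}{-8 - 114} = \frac{1}{-122} = - \frac{1}{122}$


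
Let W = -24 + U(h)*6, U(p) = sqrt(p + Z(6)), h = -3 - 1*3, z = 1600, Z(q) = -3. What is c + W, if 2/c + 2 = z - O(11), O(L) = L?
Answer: -38086/1587 + 18*I ≈ -23.999 + 18.0*I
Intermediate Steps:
h = -6 (h = -3 - 3 = -6)
U(p) = sqrt(-3 + p) (U(p) = sqrt(p - 3) = sqrt(-3 + p))
c = 2/1587 (c = 2/(-2 + (1600 - 1*11)) = 2/(-2 + (1600 - 11)) = 2/(-2 + 1589) = 2/1587 ≈ 0.0012602)
W = -24 + 18*I (W = -24 + sqrt(-3 - 6)*6 = -24 + sqrt(-9)*6 = -24 + (3*I)*6 = -24 + 18*I ≈ -24.0 + 18.0*I)
c + W = 2/1587 + (-24 + 18*I) = -38086/1587 + 18*I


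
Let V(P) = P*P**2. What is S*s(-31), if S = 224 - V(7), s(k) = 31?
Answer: -3689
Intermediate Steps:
V(P) = P**3
S = -119 (S = 224 - 1*7**3 = 224 - 1*343 = 224 - 343 = -119)
S*s(-31) = -119*31 = -3689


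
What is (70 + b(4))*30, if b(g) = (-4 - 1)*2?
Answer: 1800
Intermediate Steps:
b(g) = -10 (b(g) = -5*2 = -10)
(70 + b(4))*30 = (70 - 10)*30 = 60*30 = 1800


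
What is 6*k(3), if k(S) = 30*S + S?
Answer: 558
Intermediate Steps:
k(S) = 31*S
6*k(3) = 6*(31*3) = 6*93 = 558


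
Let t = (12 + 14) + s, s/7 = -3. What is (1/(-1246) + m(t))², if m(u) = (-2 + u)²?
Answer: 125731369/1552516 ≈ 80.986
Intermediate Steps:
s = -21 (s = 7*(-3) = -21)
t = 5 (t = (12 + 14) - 21 = 26 - 21 = 5)
(1/(-1246) + m(t))² = (1/(-1246) + (-2 + 5)²)² = (-1/1246 + 3²)² = (-1/1246 + 9)² = (11213/1246)² = 125731369/1552516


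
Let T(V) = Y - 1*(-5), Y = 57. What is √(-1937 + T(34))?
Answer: 25*I*√3 ≈ 43.301*I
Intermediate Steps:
T(V) = 62 (T(V) = 57 - 1*(-5) = 57 + 5 = 62)
√(-1937 + T(34)) = √(-1937 + 62) = √(-1875) = 25*I*√3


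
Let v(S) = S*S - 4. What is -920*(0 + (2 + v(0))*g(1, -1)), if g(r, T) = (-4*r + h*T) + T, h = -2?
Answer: -5520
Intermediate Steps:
v(S) = -4 + S**2 (v(S) = S**2 - 4 = -4 + S**2)
g(r, T) = -T - 4*r (g(r, T) = (-4*r - 2*T) + T = -T - 4*r)
-920*(0 + (2 + v(0))*g(1, -1)) = -920*(0 + (2 + (-4 + 0**2))*(-1*(-1) - 4*1)) = -920*(0 + (2 + (-4 + 0))*(1 - 4)) = -920*(0 + (2 - 4)*(-3)) = -920*(0 - 2*(-3)) = -920*(0 + 6) = -920*6 = -5520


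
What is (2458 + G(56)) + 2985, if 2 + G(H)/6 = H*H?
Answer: 24247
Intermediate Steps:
G(H) = -12 + 6*H² (G(H) = -12 + 6*(H*H) = -12 + 6*H²)
(2458 + G(56)) + 2985 = (2458 + (-12 + 6*56²)) + 2985 = (2458 + (-12 + 6*3136)) + 2985 = (2458 + (-12 + 18816)) + 2985 = (2458 + 18804) + 2985 = 21262 + 2985 = 24247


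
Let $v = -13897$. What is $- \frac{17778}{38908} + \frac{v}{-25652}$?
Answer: $\frac{21165805}{249517004} \approx 0.084827$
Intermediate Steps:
$- \frac{17778}{38908} + \frac{v}{-25652} = - \frac{17778}{38908} - \frac{13897}{-25652} = \left(-17778\right) \frac{1}{38908} - - \frac{13897}{25652} = - \frac{8889}{19454} + \frac{13897}{25652} = \frac{21165805}{249517004}$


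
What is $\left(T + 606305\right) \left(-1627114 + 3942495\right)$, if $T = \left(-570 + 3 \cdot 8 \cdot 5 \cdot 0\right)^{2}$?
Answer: $2156094364105$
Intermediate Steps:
$T = 324900$ ($T = \left(-570 + 24 \cdot 5 \cdot 0\right)^{2} = \left(-570 + 120 \cdot 0\right)^{2} = \left(-570 + 0\right)^{2} = \left(-570\right)^{2} = 324900$)
$\left(T + 606305\right) \left(-1627114 + 3942495\right) = \left(324900 + 606305\right) \left(-1627114 + 3942495\right) = 931205 \cdot 2315381 = 2156094364105$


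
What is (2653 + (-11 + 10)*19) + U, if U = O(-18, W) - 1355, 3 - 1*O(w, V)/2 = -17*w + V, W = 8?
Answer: 657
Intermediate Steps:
O(w, V) = 6 - 2*V + 34*w (O(w, V) = 6 - 2*(-17*w + V) = 6 - 2*(V - 17*w) = 6 + (-2*V + 34*w) = 6 - 2*V + 34*w)
U = -1977 (U = (6 - 2*8 + 34*(-18)) - 1355 = (6 - 16 - 612) - 1355 = -622 - 1355 = -1977)
(2653 + (-11 + 10)*19) + U = (2653 + (-11 + 10)*19) - 1977 = (2653 - 1*19) - 1977 = (2653 - 19) - 1977 = 2634 - 1977 = 657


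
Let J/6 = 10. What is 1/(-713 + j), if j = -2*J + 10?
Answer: -1/823 ≈ -0.0012151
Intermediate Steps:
J = 60 (J = 6*10 = 60)
j = -110 (j = -2*60 + 10 = -120 + 10 = -110)
1/(-713 + j) = 1/(-713 - 110) = 1/(-823) = -1/823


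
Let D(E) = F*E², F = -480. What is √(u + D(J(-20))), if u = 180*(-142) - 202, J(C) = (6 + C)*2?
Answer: I*√402082 ≈ 634.1*I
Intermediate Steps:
J(C) = 12 + 2*C
D(E) = -480*E²
u = -25762 (u = -25560 - 202 = -25762)
√(u + D(J(-20))) = √(-25762 - 480*(12 + 2*(-20))²) = √(-25762 - 480*(12 - 40)²) = √(-25762 - 480*(-28)²) = √(-25762 - 480*784) = √(-25762 - 376320) = √(-402082) = I*√402082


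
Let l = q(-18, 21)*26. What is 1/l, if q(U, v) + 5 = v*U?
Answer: -1/9958 ≈ -0.00010042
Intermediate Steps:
q(U, v) = -5 + U*v (q(U, v) = -5 + v*U = -5 + U*v)
l = -9958 (l = (-5 - 18*21)*26 = (-5 - 378)*26 = -383*26 = -9958)
1/l = 1/(-9958) = -1/9958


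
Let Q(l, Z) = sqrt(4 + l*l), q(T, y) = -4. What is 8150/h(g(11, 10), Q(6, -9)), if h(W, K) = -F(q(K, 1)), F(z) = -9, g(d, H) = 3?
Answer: 8150/9 ≈ 905.56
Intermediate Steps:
Q(l, Z) = sqrt(4 + l**2)
h(W, K) = 9 (h(W, K) = -1*(-9) = 9)
8150/h(g(11, 10), Q(6, -9)) = 8150/9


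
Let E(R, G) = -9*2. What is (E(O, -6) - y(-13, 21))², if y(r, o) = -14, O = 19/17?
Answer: 16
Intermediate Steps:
O = 19/17 (O = 19*(1/17) = 19/17 ≈ 1.1176)
E(R, G) = -18
(E(O, -6) - y(-13, 21))² = (-18 - 1*(-14))² = (-18 + 14)² = (-4)² = 16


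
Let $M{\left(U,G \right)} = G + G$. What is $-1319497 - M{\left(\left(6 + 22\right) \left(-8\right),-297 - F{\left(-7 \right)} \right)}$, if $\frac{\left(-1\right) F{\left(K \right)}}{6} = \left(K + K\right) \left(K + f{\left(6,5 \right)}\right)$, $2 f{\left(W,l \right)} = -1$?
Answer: $-1320163$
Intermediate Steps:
$f{\left(W,l \right)} = - \frac{1}{2}$ ($f{\left(W,l \right)} = \frac{1}{2} \left(-1\right) = - \frac{1}{2}$)
$F{\left(K \right)} = - 12 K \left(- \frac{1}{2} + K\right)$ ($F{\left(K \right)} = - 6 \left(K + K\right) \left(K - \frac{1}{2}\right) = - 6 \cdot 2 K \left(- \frac{1}{2} + K\right) = - 12 K \left(- \frac{1}{2} + K\right)$)
$M{\left(U,G \right)} = 2 G$
$-1319497 - M{\left(\left(6 + 22\right) \left(-8\right),-297 - F{\left(-7 \right)} \right)} = -1319497 - 2 \left(-297 - 6 \left(-7\right) \left(1 - -14\right)\right) = -1319497 - 2 \left(-297 - 6 \left(-7\right) \left(1 + 14\right)\right) = -1319497 - 2 \left(-297 - 6 \left(-7\right) 15\right) = -1319497 - 2 \left(-297 - -630\right) = -1319497 - 2 \left(-297 + 630\right) = -1319497 - 2 \cdot 333 = -1319497 - 666 = -1320163$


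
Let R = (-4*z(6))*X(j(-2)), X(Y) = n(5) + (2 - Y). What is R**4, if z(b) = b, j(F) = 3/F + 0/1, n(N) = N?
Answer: 1731891456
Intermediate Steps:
j(F) = 3/F (j(F) = 3/F + 0*1 = 3/F + 0 = 3/F)
X(Y) = 7 - Y (X(Y) = 5 + (2 - Y) = 7 - Y)
R = -204 (R = (-4*6)*(7 - 3/(-2)) = -24*(7 - 3*(-1)/2) = -24*(7 - 1*(-3/2)) = -24*(7 + 3/2) = -24*17/2 = -204)
R**4 = (-204)**4 = 1731891456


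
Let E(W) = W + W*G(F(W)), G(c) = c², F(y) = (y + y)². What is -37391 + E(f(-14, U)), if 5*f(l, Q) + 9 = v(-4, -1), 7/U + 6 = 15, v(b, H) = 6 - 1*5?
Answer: -117376163/3125 ≈ -37560.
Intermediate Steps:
v(b, H) = 1 (v(b, H) = 6 - 5 = 1)
U = 7/9 (U = 7/(-6 + 15) = 7/9 ≈ 0.77778)
f(l, Q) = -8/5 (f(l, Q) = -9/5 + (⅕)*1 = -9/5 + ⅕ = -8/5)
F(y) = 4*y² (F(y) = (2*y)² = 4*y²)
E(W) = W + 16*W⁵ (E(W) = W + W*(4*W²)² = W + W*(16*W⁴) = W + 16*W⁵)
-37391 + E(f(-14, U)) = -37391 + (-8/5 + 16*(-8/5)⁵) = -37391 + (-8/5 + 16*(-32768/3125)) = -37391 + (-8/5 - 524288/3125) = -37391 - 529288/3125 = -117376163/3125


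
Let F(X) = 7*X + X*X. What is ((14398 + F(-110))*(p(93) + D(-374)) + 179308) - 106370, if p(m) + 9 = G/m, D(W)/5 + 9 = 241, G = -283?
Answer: 917834838/31 ≈ 2.9608e+7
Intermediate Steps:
D(W) = 1160 (D(W) = -45 + 5*241 = -45 + 1205 = 1160)
p(m) = -9 - 283/m
F(X) = X² + 7*X (F(X) = 7*X + X² = X² + 7*X)
((14398 + F(-110))*(p(93) + D(-374)) + 179308) - 106370 = ((14398 - 110*(7 - 110))*((-9 - 283/93) + 1160) + 179308) - 106370 = ((14398 - 110*(-103))*((-9 - 283*1/93) + 1160) + 179308) - 106370 = ((14398 + 11330)*((-9 - 283/93) + 1160) + 179308) - 106370 = (25728*(-1120/93 + 1160) + 179308) - 106370 = (25728*(106760/93) + 179308) - 106370 = (915573760/31 + 179308) - 106370 = 921132308/31 - 106370 = 917834838/31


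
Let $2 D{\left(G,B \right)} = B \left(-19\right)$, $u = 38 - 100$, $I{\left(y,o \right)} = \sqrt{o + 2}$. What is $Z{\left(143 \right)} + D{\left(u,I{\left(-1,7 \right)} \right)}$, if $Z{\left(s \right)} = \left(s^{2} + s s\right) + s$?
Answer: $\frac{82025}{2} \approx 41013.0$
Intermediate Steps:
$I{\left(y,o \right)} = \sqrt{2 + o}$
$u = -62$
$D{\left(G,B \right)} = - \frac{19 B}{2}$ ($D{\left(G,B \right)} = \frac{B \left(-19\right)}{2} = \frac{\left(-19\right) B}{2} = - \frac{19 B}{2}$)
$Z{\left(s \right)} = s + 2 s^{2}$ ($Z{\left(s \right)} = \left(s^{2} + s^{2}\right) + s = 2 s^{2} + s = s + 2 s^{2}$)
$Z{\left(143 \right)} + D{\left(u,I{\left(-1,7 \right)} \right)} = 143 \left(1 + 2 \cdot 143\right) - \frac{19 \sqrt{2 + 7}}{2} = 143 \left(1 + 286\right) - \frac{19 \sqrt{9}}{2} = 143 \cdot 287 - \frac{57}{2} = 41041 - \frac{57}{2} = \frac{82025}{2}$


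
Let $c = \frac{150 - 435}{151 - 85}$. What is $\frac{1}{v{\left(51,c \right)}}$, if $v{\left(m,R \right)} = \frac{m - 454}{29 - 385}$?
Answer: $\frac{356}{403} \approx 0.88337$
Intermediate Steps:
$c = - \frac{95}{22}$ ($c = - \frac{285}{66} = \left(-285\right) \frac{1}{66} = - \frac{95}{22} \approx -4.3182$)
$v{\left(m,R \right)} = \frac{227}{178} - \frac{m}{356}$ ($v{\left(m,R \right)} = \frac{-454 + m}{-356} = \left(-454 + m\right) \left(- \frac{1}{356}\right) = \frac{227}{178} - \frac{m}{356}$)
$\frac{1}{v{\left(51,c \right)}} = \frac{1}{\frac{227}{178} - \frac{51}{356}} = \frac{1}{\frac{403}{356}} = \frac{356}{403}$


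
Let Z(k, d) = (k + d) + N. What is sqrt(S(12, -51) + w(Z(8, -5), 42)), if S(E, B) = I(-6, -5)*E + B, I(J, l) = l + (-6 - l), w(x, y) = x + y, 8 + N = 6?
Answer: 4*I*sqrt(5) ≈ 8.9443*I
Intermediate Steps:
N = -2 (N = -8 + 6 = -2)
Z(k, d) = -2 + d + k (Z(k, d) = (k + d) - 2 = (d + k) - 2 = -2 + d + k)
I(J, l) = -6
S(E, B) = B - 6*E (S(E, B) = -6*E + B = B - 6*E)
sqrt(S(12, -51) + w(Z(8, -5), 42)) = sqrt((-51 - 6*12) + ((-2 - 5 + 8) + 42)) = sqrt((-51 - 72) + (1 + 42)) = sqrt(-123 + 43) = sqrt(-80) = 4*I*sqrt(5)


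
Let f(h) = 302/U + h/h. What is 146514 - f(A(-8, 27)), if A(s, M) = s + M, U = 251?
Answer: 36774461/251 ≈ 1.4651e+5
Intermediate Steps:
A(s, M) = M + s
f(h) = 553/251 (f(h) = 302/251 + h/h = 302*(1/251) + 1 = 302/251 + 1 = 553/251)
146514 - f(A(-8, 27)) = 146514 - 1*553/251 = 146514 - 553/251 = 36774461/251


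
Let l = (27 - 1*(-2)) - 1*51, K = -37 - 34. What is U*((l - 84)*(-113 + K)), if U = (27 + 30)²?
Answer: 63368496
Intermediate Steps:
U = 3249 (U = 57² = 3249)
K = -71
l = -22 (l = (27 + 2) - 51 = 29 - 51 = -22)
U*((l - 84)*(-113 + K)) = 3249*((-22 - 84)*(-113 - 71)) = 3249*(-106*(-184)) = 3249*19504 = 63368496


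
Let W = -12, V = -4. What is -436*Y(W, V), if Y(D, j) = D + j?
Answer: 6976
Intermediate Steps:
-436*Y(W, V) = -436*(-12 - 4) = -436*(-16) = 6976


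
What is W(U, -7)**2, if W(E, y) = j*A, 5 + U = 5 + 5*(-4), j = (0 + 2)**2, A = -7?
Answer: 784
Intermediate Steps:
j = 4 (j = 2**2 = 4)
U = -20 (U = -5 + (5 + 5*(-4)) = -5 + (5 - 20) = -5 - 15 = -20)
W(E, y) = -28 (W(E, y) = 4*(-7) = -28)
W(U, -7)**2 = (-28)**2 = 784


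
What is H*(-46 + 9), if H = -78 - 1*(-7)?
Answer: 2627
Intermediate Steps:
H = -71 (H = -78 + 7 = -71)
H*(-46 + 9) = -71*(-46 + 9) = -71*(-37) = 2627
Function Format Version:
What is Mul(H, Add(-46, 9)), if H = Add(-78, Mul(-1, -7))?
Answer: 2627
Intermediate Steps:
H = -71 (H = Add(-78, 7) = -71)
Mul(H, Add(-46, 9)) = Mul(-71, Add(-46, 9)) = Mul(-71, -37) = 2627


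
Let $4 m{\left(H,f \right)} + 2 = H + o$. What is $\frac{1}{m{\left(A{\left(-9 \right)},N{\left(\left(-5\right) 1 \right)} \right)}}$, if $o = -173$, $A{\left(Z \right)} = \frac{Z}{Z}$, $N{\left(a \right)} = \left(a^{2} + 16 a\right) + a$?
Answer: $- \frac{2}{87} \approx -0.022988$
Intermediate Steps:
$N{\left(a \right)} = a^{2} + 17 a$
$A{\left(Z \right)} = 1$
$m{\left(H,f \right)} = - \frac{175}{4} + \frac{H}{4}$ ($m{\left(H,f \right)} = - \frac{1}{2} + \frac{H - 173}{4} = - \frac{1}{2} + \frac{-173 + H}{4} = - \frac{1}{2} + \left(- \frac{173}{4} + \frac{H}{4}\right) = - \frac{175}{4} + \frac{H}{4}$)
$\frac{1}{m{\left(A{\left(-9 \right)},N{\left(\left(-5\right) 1 \right)} \right)}} = \frac{1}{- \frac{175}{4} + \frac{1}{4} \cdot 1} = \frac{1}{- \frac{175}{4} + \frac{1}{4}} = \frac{1}{- \frac{87}{2}} = - \frac{2}{87}$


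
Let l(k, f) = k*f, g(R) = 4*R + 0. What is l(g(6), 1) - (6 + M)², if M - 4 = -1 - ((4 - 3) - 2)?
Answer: -76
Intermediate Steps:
g(R) = 4*R
l(k, f) = f*k
M = 4 (M = 4 + (-1 - ((4 - 3) - 2)) = 4 + (-1 - (1 - 2)) = 4 + (-1 - 1*(-1)) = 4 + (-1 + 1) = 4 + 0 = 4)
l(g(6), 1) - (6 + M)² = 1*(4*6) - (6 + 4)² = 1*24 - 1*10² = 24 - 1*100 = 24 - 100 = -76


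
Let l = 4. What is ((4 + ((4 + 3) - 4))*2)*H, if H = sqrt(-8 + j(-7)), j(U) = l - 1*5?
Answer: 42*I ≈ 42.0*I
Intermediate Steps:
j(U) = -1 (j(U) = 4 - 1*5 = 4 - 5 = -1)
H = 3*I (H = sqrt(-8 - 1) = sqrt(-9) = 3*I ≈ 3.0*I)
((4 + ((4 + 3) - 4))*2)*H = ((4 + ((4 + 3) - 4))*2)*(3*I) = ((4 + (7 - 4))*2)*(3*I) = ((4 + 3)*2)*(3*I) = (7*2)*(3*I) = 14*(3*I) = 42*I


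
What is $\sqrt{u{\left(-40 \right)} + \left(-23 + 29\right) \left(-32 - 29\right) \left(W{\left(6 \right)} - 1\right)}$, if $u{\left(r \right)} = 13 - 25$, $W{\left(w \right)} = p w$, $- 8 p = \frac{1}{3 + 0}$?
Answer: $\frac{9 \sqrt{22}}{2} \approx 21.107$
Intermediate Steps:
$p = - \frac{1}{24}$ ($p = - \frac{1}{8 \left(3 + 0\right)} = - \frac{1}{8 \cdot 3} = \left(- \frac{1}{8}\right) \frac{1}{3} = - \frac{1}{24} \approx -0.041667$)
$W{\left(w \right)} = - \frac{w}{24}$
$u{\left(r \right)} = -12$
$\sqrt{u{\left(-40 \right)} + \left(-23 + 29\right) \left(-32 - 29\right) \left(W{\left(6 \right)} - 1\right)} = \sqrt{-12 + \left(-23 + 29\right) \left(-32 - 29\right) \left(\left(- \frac{1}{24}\right) 6 - 1\right)} = \sqrt{-12 + 6 \left(-61\right) \left(- \frac{1}{4} - 1\right)} = \sqrt{-12 - - \frac{915}{2}} = \sqrt{-12 + \frac{915}{2}} = \sqrt{\frac{891}{2}} = \frac{9 \sqrt{22}}{2}$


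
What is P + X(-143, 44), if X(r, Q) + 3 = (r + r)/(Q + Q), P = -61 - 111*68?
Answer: -30461/4 ≈ -7615.3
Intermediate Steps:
P = -7609 (P = -61 - 7548 = -7609)
X(r, Q) = -3 + r/Q (X(r, Q) = -3 + (r + r)/(Q + Q) = -3 + (2*r)/((2*Q)) = -3 + (2*r)*(1/(2*Q)) = -3 + r/Q)
P + X(-143, 44) = -7609 + (-3 - 143/44) = -7609 + (-3 - 143*1/44) = -7609 + (-3 - 13/4) = -7609 - 25/4 = -30461/4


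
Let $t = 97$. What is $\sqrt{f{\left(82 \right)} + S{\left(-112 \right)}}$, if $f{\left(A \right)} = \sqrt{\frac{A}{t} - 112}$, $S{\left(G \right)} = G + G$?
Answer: $\frac{\sqrt{-2107616 + 291 i \sqrt{116206}}}{97} \approx 0.35212 + 14.971 i$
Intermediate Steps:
$S{\left(G \right)} = 2 G$
$f{\left(A \right)} = \sqrt{-112 + \frac{A}{97}}$ ($f{\left(A \right)} = \sqrt{\frac{A}{97} - 112} = \sqrt{-112 + \frac{A}{97}}$)
$\sqrt{f{\left(82 \right)} + S{\left(-112 \right)}} = \sqrt{\frac{\sqrt{-1053808 + 97 \cdot 82}}{97} + 2 \left(-112\right)} = \sqrt{\frac{\sqrt{-1053808 + 7954}}{97} - 224} = \sqrt{\frac{\sqrt{-1045854}}{97} - 224} = \sqrt{\frac{3 i \sqrt{116206}}{97} - 224} = \sqrt{-224 + \frac{3 i \sqrt{116206}}{97}}$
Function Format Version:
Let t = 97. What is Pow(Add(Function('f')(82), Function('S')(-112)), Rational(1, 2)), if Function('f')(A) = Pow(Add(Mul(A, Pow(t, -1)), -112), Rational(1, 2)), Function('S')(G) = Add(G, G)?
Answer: Mul(Rational(1, 97), Pow(Add(-2107616, Mul(291, I, Pow(116206, Rational(1, 2)))), Rational(1, 2))) ≈ Add(0.35212, Mul(14.971, I))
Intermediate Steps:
Function('S')(G) = Mul(2, G)
Function('f')(A) = Pow(Add(-112, Mul(Rational(1, 97), A)), Rational(1, 2)) (Function('f')(A) = Pow(Add(Mul(A, Pow(97, -1)), -112), Rational(1, 2)) = Pow(Add(Mul(A, Rational(1, 97)), -112), Rational(1, 2)) = Pow(Add(Mul(Rational(1, 97), A), -112), Rational(1, 2)) = Pow(Add(-112, Mul(Rational(1, 97), A)), Rational(1, 2)))
Pow(Add(Function('f')(82), Function('S')(-112)), Rational(1, 2)) = Pow(Add(Mul(Rational(1, 97), Pow(Add(-1053808, Mul(97, 82)), Rational(1, 2))), Mul(2, -112)), Rational(1, 2)) = Pow(Add(Mul(Rational(1, 97), Pow(Add(-1053808, 7954), Rational(1, 2))), -224), Rational(1, 2)) = Pow(Add(Mul(Rational(1, 97), Pow(-1045854, Rational(1, 2))), -224), Rational(1, 2)) = Pow(Add(Mul(Rational(1, 97), Mul(3, I, Pow(116206, Rational(1, 2)))), -224), Rational(1, 2)) = Pow(Add(Mul(Rational(3, 97), I, Pow(116206, Rational(1, 2))), -224), Rational(1, 2)) = Pow(Add(-224, Mul(Rational(3, 97), I, Pow(116206, Rational(1, 2)))), Rational(1, 2))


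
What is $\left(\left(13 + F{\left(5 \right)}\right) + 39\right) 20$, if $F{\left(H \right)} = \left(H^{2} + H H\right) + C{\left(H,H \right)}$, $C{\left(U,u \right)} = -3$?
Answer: $1980$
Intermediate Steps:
$F{\left(H \right)} = -3 + 2 H^{2}$ ($F{\left(H \right)} = \left(H^{2} + H H\right) - 3 = \left(H^{2} + H^{2}\right) - 3 = 2 H^{2} - 3 = -3 + 2 H^{2}$)
$\left(\left(13 + F{\left(5 \right)}\right) + 39\right) 20 = \left(\left(13 - \left(3 - 2 \cdot 5^{2}\right)\right) + 39\right) 20 = \left(\left(13 + \left(-3 + 2 \cdot 25\right)\right) + 39\right) 20 = \left(\left(13 + \left(-3 + 50\right)\right) + 39\right) 20 = \left(\left(13 + 47\right) + 39\right) 20 = \left(60 + 39\right) 20 = 99 \cdot 20 = 1980$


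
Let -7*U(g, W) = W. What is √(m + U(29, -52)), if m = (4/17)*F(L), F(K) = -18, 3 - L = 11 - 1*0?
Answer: 2*√11305/119 ≈ 1.7870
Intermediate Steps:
L = -8 (L = 3 - (11 - 1*0) = 3 - (11 + 0) = 3 - 1*11 = 3 - 11 = -8)
U(g, W) = -W/7
m = -72/17 (m = (4/17)*(-18) = -72/17 ≈ -4.2353)
√(m + U(29, -52)) = √(-72/17 - ⅐*(-52)) = √(-72/17 + 52/7) = √(380/119) = 2*√11305/119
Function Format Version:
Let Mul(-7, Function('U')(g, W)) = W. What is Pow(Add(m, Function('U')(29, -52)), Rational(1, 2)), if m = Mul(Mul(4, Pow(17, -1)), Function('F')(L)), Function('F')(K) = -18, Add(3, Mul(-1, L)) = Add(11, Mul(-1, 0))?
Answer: Mul(Rational(2, 119), Pow(11305, Rational(1, 2))) ≈ 1.7870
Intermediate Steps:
L = -8 (L = Add(3, Mul(-1, Add(11, Mul(-1, 0)))) = Add(3, Mul(-1, Add(11, 0))) = Add(3, Mul(-1, 11)) = Add(3, -11) = -8)
Function('U')(g, W) = Mul(Rational(-1, 7), W)
m = Rational(-72, 17) (m = Mul(Mul(4, Pow(17, -1)), -18) = Mul(Mul(4, Rational(1, 17)), -18) = Mul(Rational(4, 17), -18) = Rational(-72, 17) ≈ -4.2353)
Pow(Add(m, Function('U')(29, -52)), Rational(1, 2)) = Pow(Add(Rational(-72, 17), Mul(Rational(-1, 7), -52)), Rational(1, 2)) = Pow(Add(Rational(-72, 17), Rational(52, 7)), Rational(1, 2)) = Pow(Rational(380, 119), Rational(1, 2)) = Mul(Rational(2, 119), Pow(11305, Rational(1, 2)))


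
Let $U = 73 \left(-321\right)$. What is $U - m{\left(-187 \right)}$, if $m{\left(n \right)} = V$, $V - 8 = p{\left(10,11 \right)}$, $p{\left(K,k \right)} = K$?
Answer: $-23451$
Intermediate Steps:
$V = 18$ ($V = 8 + 10 = 18$)
$U = -23433$
$m{\left(n \right)} = 18$
$U - m{\left(-187 \right)} = -23433 - 18 = -23451$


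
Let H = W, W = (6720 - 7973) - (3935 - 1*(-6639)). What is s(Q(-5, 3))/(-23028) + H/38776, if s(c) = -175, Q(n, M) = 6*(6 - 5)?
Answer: -66391589/223233432 ≈ -0.29741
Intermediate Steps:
Q(n, M) = 6 (Q(n, M) = 6*1 = 6)
W = -11827 (W = -1253 - (3935 + 6639) = -1253 - 1*10574 = -1253 - 10574 = -11827)
H = -11827
s(Q(-5, 3))/(-23028) + H/38776 = -175/(-23028) - 11827/38776 = -175*(-1/23028) - 11827*1/38776 = 175/23028 - 11827/38776 = -66391589/223233432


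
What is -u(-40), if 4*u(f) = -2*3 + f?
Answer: 23/2 ≈ 11.500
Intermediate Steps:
u(f) = -3/2 + f/4 (u(f) = (-2*3 + f)/4 = (-6 + f)/4 = -3/2 + f/4)
-u(-40) = -(-3/2 + (¼)*(-40)) = -(-3/2 - 10) = -1*(-23/2) = 23/2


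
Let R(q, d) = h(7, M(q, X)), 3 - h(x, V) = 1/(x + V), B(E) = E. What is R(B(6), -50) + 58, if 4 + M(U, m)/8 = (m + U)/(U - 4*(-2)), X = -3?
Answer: 9950/163 ≈ 61.043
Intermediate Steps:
M(U, m) = -32 + 8*(U + m)/(8 + U) (M(U, m) = -32 + 8*((m + U)/(U - 4*(-2))) = -32 + 8*((U + m)/(U + 8)) = -32 + 8*((U + m)/(8 + U)) = -32 + 8*(U + m)/(8 + U))
h(x, V) = 3 - 1/(V + x) (h(x, V) = 3 - 1/(x + V) = 3 - 1/(V + x))
R(q, d) = (20 + 24*(-35 - 3*q)/(8 + q))/(7 + 8*(-35 - 3*q)/(8 + q)) (R(q, d) = (-1 + 3*(8*(-32 - 3 - 3*q)/(8 + q)) + 3*7)/(8*(-32 - 3 - 3*q)/(8 + q) + 7) = (-1 + 3*(8*(-35 - 3*q)/(8 + q)) + 21)/(8*(-35 - 3*q)/(8 + q) + 7) = (-1 + 24*(-35 - 3*q)/(8 + q) + 21)/(7 + 8*(-35 - 3*q)/(8 + q)) = (20 + 24*(-35 - 3*q)/(8 + q))/(7 + 8*(-35 - 3*q)/(8 + q)))
R(B(6), -50) + 58 = 4*(170 + 13*6)/(224 + 17*6) + 58 = 4*(170 + 78)/(224 + 102) + 58 = 4*248/326 + 58 = 4*(1/326)*248 + 58 = 496/163 + 58 = 9950/163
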